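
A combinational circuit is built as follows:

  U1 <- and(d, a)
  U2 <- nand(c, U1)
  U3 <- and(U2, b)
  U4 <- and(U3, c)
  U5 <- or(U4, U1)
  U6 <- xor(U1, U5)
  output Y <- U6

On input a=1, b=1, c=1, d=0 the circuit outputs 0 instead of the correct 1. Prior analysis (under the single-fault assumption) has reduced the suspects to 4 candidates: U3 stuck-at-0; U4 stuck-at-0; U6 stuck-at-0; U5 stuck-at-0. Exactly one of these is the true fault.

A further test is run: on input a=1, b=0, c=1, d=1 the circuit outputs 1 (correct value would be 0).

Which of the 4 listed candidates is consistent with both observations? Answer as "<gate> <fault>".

Evaluate each candidate on input a=1, b=0, c=1, d=1:
  U3 stuck-at-0: U1=1, U2=0, U3=0 [stuck-at-0], U4=0, U5=1, U6=0 → 0 — eliminated
  U4 stuck-at-0: U1=1, U2=0, U3=0, U4=0 [stuck-at-0], U5=1, U6=0 → 0 — eliminated
  U6 stuck-at-0: U1=1, U2=0, U3=0, U4=0, U5=1, U6=0 [stuck-at-0] → 0 — eliminated
  U5 stuck-at-0: U1=1, U2=0, U3=0, U4=0, U5=0 [stuck-at-0], U6=1 → 1 — matches
Only U5 stuck-at-0 reproduces the observed 1.

U5 stuck-at-0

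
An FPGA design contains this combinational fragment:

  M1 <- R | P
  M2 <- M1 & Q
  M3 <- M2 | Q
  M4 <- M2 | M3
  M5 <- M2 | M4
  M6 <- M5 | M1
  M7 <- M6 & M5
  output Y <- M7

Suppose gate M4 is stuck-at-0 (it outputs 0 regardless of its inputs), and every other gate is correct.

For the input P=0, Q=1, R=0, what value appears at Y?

0

Propagate with M4 forced: M1=0, M2=0, M3=1, M4=0 [stuck-at-0], M5=0, M6=0, M7=0.
So Y = 0. (Without the fault it would be 1.)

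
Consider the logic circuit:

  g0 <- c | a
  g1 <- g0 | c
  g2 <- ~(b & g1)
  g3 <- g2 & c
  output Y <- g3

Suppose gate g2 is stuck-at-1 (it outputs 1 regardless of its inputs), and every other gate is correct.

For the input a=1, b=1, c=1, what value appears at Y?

1

Propagate with g2 forced: g0=1, g1=1, g2=1 [stuck-at-1], g3=1.
So Y = 1. (Without the fault it would be 0.)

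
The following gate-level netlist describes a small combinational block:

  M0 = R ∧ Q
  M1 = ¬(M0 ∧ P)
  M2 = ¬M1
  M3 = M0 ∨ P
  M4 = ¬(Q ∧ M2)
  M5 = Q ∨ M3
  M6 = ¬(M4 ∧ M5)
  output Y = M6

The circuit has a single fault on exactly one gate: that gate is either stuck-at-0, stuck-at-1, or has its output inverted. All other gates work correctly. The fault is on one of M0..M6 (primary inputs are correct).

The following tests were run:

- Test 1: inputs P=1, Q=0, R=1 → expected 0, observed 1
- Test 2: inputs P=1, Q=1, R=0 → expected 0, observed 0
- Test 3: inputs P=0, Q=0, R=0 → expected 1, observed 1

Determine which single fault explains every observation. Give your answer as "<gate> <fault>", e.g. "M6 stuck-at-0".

M3 stuck-at-0

Fault-free values for test 1 (P=1, Q=0, R=1): M0=0, M1=1, M2=0, M3=1, M4=1, M5=1, M6=0, giving Y=0. Observed 1.
Test 1: faults giving observed 1 are {M3 stuck-at-0, M3 inverted output, M4 stuck-at-0, M4 inverted output, M5 stuck-at-0, M5 inverted output, M6 stuck-at-1, M6 inverted output}.
Test 2 (P=1, Q=1, R=0): fault-free M0=0, M1=1, M2=0, M3=1, M4=1, M5=1, M6=0 → 0; observed 0. Eliminates M4 stuck-at-0, M4 inverted output, M5 stuck-at-0, M5 inverted output, M6 stuck-at-1, M6 inverted output.
Test 3 (P=0, Q=0, R=0): fault-free M0=0, M1=1, M2=0, M3=0, M4=1, M5=0, M6=1 → 1; observed 1. Eliminates M3 inverted output.
Only M3 stuck-at-0 is consistent with every test.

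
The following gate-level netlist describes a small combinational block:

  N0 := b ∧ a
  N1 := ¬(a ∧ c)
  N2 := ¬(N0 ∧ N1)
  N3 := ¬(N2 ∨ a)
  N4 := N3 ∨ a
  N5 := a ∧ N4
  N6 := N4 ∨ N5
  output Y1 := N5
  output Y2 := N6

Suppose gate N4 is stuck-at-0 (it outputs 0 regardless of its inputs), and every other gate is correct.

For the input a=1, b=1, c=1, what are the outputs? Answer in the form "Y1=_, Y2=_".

Propagate with N4 forced: N0=1, N1=0, N2=1, N3=0, N4=0 [stuck-at-0], N5=0, N6=0.
So the outputs are Y1=0, Y2=0. (Without the fault they would be Y1=1, Y2=1.)

Y1=0, Y2=0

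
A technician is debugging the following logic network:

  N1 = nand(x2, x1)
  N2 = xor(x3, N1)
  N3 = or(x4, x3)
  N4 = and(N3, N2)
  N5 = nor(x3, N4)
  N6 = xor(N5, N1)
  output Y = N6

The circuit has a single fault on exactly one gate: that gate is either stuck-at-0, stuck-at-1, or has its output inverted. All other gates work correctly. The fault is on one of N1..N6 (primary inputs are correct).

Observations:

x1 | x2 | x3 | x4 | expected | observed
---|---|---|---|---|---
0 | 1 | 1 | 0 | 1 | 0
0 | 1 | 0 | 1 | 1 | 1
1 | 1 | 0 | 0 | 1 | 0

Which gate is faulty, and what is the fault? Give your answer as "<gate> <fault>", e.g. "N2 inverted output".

N1 inverted output

Fault-free values for test 1 (x1=0, x2=1, x3=1, x4=0): N1=1, N2=0, N3=1, N4=0, N5=0, N6=1, giving Y=1. Observed 0.
Test 1: faults giving observed 0 are {N1 stuck-at-0, N1 inverted output, N5 stuck-at-1, N5 inverted output, N6 stuck-at-0, N6 inverted output}.
Test 2 (x1=0, x2=1, x3=0, x4=1): fault-free N1=1, N2=1, N3=1, N4=1, N5=0, N6=1 → 1; observed 1. Eliminates N5 stuck-at-1, N5 inverted output, N6 stuck-at-0, N6 inverted output.
Test 3 (x1=1, x2=1, x3=0, x4=0): fault-free N1=0, N2=0, N3=0, N4=0, N5=1, N6=1 → 1; observed 0. Eliminates N1 stuck-at-0.
Only N1 inverted output is consistent with every test.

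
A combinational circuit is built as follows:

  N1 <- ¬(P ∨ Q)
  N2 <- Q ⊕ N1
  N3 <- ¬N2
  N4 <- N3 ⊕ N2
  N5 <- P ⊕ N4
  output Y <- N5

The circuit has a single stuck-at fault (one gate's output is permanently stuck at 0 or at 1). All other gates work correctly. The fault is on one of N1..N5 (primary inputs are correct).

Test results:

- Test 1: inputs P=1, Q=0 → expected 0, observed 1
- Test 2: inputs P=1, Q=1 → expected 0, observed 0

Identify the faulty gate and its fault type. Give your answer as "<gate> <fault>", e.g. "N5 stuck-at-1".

Fault-free values for test 1 (P=1, Q=0): N1=0, N2=0, N3=1, N4=1, N5=0, giving Y=0. Observed 1.
Test 1: faults giving observed 1 are {N3 stuck-at-0, N4 stuck-at-0, N5 stuck-at-1}.
Test 2 (P=1, Q=1): fault-free N1=0, N2=1, N3=0, N4=1, N5=0 → 0; observed 0. Eliminates N4 stuck-at-0, N5 stuck-at-1.
Only N3 stuck-at-0 is consistent with every test.

N3 stuck-at-0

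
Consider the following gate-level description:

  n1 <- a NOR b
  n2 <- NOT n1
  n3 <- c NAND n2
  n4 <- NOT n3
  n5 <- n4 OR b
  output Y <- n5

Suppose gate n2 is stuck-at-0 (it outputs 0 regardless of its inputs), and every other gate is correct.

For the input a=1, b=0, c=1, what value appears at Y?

Propagate with n2 forced: n1=0, n2=0 [stuck-at-0], n3=1, n4=0, n5=0.
So Y = 0. (Without the fault it would be 1.)

0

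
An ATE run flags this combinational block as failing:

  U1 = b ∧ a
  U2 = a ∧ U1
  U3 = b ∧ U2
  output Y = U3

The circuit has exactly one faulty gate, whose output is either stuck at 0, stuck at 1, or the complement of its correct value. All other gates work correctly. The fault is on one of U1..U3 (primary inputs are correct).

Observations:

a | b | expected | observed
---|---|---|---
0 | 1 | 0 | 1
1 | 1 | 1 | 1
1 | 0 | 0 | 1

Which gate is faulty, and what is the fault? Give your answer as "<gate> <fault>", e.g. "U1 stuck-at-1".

Fault-free values for test 1 (a=0, b=1): U1=0, U2=0, U3=0, giving Y=0. Observed 1.
Test 1: faults giving observed 1 are {U2 stuck-at-1, U2 inverted output, U3 stuck-at-1, U3 inverted output}.
Test 2 (a=1, b=1): fault-free U1=1, U2=1, U3=1 → 1; observed 1. Eliminates U2 inverted output, U3 inverted output.
Test 3 (a=1, b=0): fault-free U1=0, U2=0, U3=0 → 0; observed 1. Eliminates U2 stuck-at-1.
Only U3 stuck-at-1 is consistent with every test.

U3 stuck-at-1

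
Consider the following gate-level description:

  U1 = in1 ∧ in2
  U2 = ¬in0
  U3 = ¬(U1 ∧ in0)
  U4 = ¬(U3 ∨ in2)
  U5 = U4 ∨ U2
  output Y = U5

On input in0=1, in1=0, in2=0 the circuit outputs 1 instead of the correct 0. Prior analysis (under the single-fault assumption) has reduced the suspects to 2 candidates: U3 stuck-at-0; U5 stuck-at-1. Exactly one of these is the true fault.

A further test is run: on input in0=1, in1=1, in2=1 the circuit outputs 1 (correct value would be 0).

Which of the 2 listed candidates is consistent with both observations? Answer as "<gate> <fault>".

Evaluate each candidate on input in0=1, in1=1, in2=1:
  U3 stuck-at-0: U1=1, U2=0, U3=0 [stuck-at-0], U4=0, U5=0 → 0 — eliminated
  U5 stuck-at-1: U1=1, U2=0, U3=0, U4=0, U5=1 [stuck-at-1] → 1 — matches
Only U5 stuck-at-1 reproduces the observed 1.

U5 stuck-at-1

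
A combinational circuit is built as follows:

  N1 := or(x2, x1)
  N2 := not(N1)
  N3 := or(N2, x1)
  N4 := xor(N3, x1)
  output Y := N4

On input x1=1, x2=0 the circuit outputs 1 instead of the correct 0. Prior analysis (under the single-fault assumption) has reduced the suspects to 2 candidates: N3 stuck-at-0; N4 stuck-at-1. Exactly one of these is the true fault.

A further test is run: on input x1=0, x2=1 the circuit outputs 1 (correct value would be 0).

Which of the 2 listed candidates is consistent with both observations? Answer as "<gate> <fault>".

Evaluate each candidate on input x1=0, x2=1:
  N3 stuck-at-0: N1=1, N2=0, N3=0 [stuck-at-0], N4=0 → 0 — eliminated
  N4 stuck-at-1: N1=1, N2=0, N3=0, N4=1 [stuck-at-1] → 1 — matches
Only N4 stuck-at-1 reproduces the observed 1.

N4 stuck-at-1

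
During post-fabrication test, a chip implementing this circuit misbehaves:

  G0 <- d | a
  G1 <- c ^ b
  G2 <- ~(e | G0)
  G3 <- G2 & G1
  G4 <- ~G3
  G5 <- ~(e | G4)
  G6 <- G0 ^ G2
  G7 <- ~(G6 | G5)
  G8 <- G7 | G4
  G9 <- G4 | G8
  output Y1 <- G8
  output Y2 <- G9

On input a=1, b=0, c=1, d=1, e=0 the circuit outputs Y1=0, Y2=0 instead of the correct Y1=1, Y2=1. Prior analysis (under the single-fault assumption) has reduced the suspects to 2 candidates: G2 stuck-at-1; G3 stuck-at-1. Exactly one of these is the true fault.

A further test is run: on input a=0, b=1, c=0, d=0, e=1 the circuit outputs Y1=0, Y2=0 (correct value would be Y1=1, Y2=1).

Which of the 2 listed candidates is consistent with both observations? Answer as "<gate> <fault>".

Evaluate each candidate on input a=0, b=1, c=0, d=0, e=1:
  G2 stuck-at-1: G0=0, G1=1, G2=1 [stuck-at-1], G3=1, G4=0, G5=0, G6=1, G7=0, G8=0, G9=0 → Y1=0, Y2=0 — matches
  G3 stuck-at-1: G0=0, G1=1, G2=0, G3=1 [stuck-at-1], G4=0, G5=0, G6=0, G7=1, G8=1, G9=1 → Y1=1, Y2=1 — eliminated
Only G2 stuck-at-1 reproduces the observed Y1=0, Y2=0.

G2 stuck-at-1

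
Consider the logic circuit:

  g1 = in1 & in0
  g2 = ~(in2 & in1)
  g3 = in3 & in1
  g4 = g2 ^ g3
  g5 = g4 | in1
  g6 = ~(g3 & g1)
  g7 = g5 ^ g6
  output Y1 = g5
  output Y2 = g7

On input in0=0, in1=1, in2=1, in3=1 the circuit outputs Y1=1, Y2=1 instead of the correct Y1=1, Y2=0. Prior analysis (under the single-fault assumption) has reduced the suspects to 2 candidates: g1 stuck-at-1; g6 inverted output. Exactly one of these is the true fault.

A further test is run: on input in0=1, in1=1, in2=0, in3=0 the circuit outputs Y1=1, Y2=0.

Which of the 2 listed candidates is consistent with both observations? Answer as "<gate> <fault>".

g1 stuck-at-1

Evaluate each candidate on input in0=1, in1=1, in2=0, in3=0:
  g1 stuck-at-1: g1=1 [stuck-at-1], g2=1, g3=0, g4=1, g5=1, g6=1, g7=0 → Y1=1, Y2=0 — matches
  g6 inverted output: g1=1, g2=1, g3=0, g4=1, g5=1, g6=0 [inverted output], g7=1 → Y1=1, Y2=1 — eliminated
Only g1 stuck-at-1 reproduces the observed Y1=1, Y2=0.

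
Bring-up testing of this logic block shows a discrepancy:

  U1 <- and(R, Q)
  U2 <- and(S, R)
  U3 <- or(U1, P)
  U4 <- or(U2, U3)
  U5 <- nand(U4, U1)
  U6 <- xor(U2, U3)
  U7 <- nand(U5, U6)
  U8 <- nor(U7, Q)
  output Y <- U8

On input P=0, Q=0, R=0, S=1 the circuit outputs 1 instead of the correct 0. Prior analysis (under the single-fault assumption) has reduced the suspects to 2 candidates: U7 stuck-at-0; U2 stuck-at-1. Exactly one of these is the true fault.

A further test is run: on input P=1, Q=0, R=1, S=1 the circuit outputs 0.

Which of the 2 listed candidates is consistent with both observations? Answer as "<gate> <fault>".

U2 stuck-at-1

Evaluate each candidate on input P=1, Q=0, R=1, S=1:
  U7 stuck-at-0: U1=0, U2=1, U3=1, U4=1, U5=1, U6=0, U7=0 [stuck-at-0], U8=1 → 1 — eliminated
  U2 stuck-at-1: U1=0, U2=1 [stuck-at-1], U3=1, U4=1, U5=1, U6=0, U7=1, U8=0 → 0 — matches
Only U2 stuck-at-1 reproduces the observed 0.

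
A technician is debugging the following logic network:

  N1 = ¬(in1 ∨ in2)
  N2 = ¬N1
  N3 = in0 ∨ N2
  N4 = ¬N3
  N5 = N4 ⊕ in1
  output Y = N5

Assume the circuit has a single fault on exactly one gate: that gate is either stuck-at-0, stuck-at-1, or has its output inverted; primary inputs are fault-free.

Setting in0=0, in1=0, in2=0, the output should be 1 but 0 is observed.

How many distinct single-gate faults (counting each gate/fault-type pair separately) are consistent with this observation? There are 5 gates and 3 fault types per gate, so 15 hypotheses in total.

Fault-free: N1=1, N2=0, N3=0, N4=1, N5=1 → 1. Observed 0.
  N1: stuck-at-0, inverted output ✓; others ✗
  N2: stuck-at-1, inverted output ✓; others ✗
  N3: stuck-at-1, inverted output ✓; others ✗
  N4: stuck-at-0, inverted output ✓; others ✗
  N5: stuck-at-0, inverted output ✓; others ✗
Consistent faults: {N1 stuck-at-0, N1 inverted output, N2 stuck-at-1, N2 inverted output, N3 stuck-at-1, N3 inverted output, N4 stuck-at-0, N4 inverted output, N5 stuck-at-0, N5 inverted output} — 10 in all.

10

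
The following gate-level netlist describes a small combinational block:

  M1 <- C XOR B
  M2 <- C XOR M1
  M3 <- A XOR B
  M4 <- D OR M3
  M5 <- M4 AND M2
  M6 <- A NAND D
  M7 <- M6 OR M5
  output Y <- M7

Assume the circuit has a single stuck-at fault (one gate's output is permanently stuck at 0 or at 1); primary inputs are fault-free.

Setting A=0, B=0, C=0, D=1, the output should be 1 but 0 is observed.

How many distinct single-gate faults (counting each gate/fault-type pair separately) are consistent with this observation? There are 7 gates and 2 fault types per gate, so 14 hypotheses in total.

2

Fault-free: M1=0, M2=0, M3=0, M4=1, M5=0, M6=1, M7=1 → 1. Observed 0.
  M1 stuck-at-0: output 1 ✗
  M1 stuck-at-1: output 1 ✗
  M2 stuck-at-0: output 1 ✗
  M2 stuck-at-1: output 1 ✗
  M3 stuck-at-0: output 1 ✗
  M3 stuck-at-1: output 1 ✗
  M4 stuck-at-0: output 1 ✗
  M4 stuck-at-1: output 1 ✗
  M5 stuck-at-0: output 1 ✗
  M5 stuck-at-1: output 1 ✗
  M6 stuck-at-0: output 0 ✓
  M6 stuck-at-1: output 1 ✗
  M7 stuck-at-0: output 0 ✓
  M7 stuck-at-1: output 1 ✗
Consistent faults: {M6 stuck-at-0, M7 stuck-at-0} — 2 in all.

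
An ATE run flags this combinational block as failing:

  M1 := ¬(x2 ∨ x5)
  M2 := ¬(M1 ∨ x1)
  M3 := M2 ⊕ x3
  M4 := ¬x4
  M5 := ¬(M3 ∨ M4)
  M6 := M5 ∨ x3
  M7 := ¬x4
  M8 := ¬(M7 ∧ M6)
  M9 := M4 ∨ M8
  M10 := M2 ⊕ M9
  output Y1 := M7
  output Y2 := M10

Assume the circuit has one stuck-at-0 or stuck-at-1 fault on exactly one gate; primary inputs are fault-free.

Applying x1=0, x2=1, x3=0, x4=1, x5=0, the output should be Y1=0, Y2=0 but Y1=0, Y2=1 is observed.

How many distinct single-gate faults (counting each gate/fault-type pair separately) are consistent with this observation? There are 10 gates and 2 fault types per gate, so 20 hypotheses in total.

5

Fault-free: M1=0, M2=1, M3=1, M4=0, M5=0, M6=0, M7=0, M8=1, M9=1, M10=0 → Y1=0, Y2=0. Observed Y1=0, Y2=1.
  M1: stuck-at-1 ✓; others ✗
  M2: stuck-at-0 ✓; others ✗
  M3: none of the 2 fault types match ✗
  M4: none of the 2 fault types match ✗
  M5: none of the 2 fault types match ✗
  M6: none of the 2 fault types match ✗
  M7: none of the 2 fault types match ✗
  M8: stuck-at-0 ✓; others ✗
  M9: stuck-at-0 ✓; others ✗
  M10: stuck-at-1 ✓; others ✗
Consistent faults: {M1 stuck-at-1, M2 stuck-at-0, M8 stuck-at-0, M9 stuck-at-0, M10 stuck-at-1} — 5 in all.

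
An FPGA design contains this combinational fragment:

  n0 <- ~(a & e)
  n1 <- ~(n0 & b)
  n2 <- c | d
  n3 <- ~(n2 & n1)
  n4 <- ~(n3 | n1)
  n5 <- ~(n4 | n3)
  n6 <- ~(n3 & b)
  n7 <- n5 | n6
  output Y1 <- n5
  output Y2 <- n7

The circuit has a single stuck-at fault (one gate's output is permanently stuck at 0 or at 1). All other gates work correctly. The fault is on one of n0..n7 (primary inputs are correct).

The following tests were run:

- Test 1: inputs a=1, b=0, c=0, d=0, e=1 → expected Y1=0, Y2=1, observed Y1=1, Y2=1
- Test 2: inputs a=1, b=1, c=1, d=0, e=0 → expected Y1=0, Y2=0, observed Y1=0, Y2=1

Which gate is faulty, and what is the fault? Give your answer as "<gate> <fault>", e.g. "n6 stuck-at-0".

n3 stuck-at-0

Fault-free values for test 1 (a=1, b=0, c=0, d=0, e=1): n0=0, n1=1, n2=0, n3=1, n4=0, n5=0, n6=1, n7=1, giving Y1=0, Y2=1. Observed Y1=1, Y2=1.
Test 1: faults giving observed Y1=1, Y2=1 are {n2 stuck-at-1, n3 stuck-at-0, n5 stuck-at-1}.
Test 2 (a=1, b=1, c=1, d=0, e=0): fault-free n0=1, n1=0, n2=1, n3=1, n4=0, n5=0, n6=0, n7=0 → Y1=0, Y2=0; observed Y1=0, Y2=1. Eliminates n2 stuck-at-1, n5 stuck-at-1.
Only n3 stuck-at-0 is consistent with every test.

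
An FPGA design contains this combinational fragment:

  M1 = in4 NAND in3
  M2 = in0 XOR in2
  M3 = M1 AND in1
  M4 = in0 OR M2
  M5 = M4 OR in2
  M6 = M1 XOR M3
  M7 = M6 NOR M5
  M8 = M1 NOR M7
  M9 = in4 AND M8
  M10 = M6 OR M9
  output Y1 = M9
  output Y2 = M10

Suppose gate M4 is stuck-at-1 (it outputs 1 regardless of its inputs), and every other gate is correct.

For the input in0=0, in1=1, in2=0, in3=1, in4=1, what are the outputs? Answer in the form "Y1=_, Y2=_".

Propagate with M4 forced: M1=0, M2=0, M3=0, M4=1 [stuck-at-1], M5=1, M6=0, M7=0, M8=1, M9=1, M10=1.
So the outputs are Y1=1, Y2=1. (Without the fault they would be Y1=0, Y2=0.)

Y1=1, Y2=1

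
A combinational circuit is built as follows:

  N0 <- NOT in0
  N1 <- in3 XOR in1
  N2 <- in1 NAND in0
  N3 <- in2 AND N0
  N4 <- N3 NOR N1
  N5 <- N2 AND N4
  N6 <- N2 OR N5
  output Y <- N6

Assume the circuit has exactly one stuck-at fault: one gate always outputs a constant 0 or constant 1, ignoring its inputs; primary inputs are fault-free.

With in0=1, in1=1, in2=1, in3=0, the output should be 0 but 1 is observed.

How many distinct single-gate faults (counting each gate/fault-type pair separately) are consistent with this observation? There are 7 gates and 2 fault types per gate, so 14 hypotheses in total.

3

Fault-free: N0=0, N1=1, N2=0, N3=0, N4=0, N5=0, N6=0 → 0. Observed 1.
  N0 stuck-at-0: output 0 ✗
  N0 stuck-at-1: output 0 ✗
  N1 stuck-at-0: output 0 ✗
  N1 stuck-at-1: output 0 ✗
  N2 stuck-at-0: output 0 ✗
  N2 stuck-at-1: output 1 ✓
  N3 stuck-at-0: output 0 ✗
  N3 stuck-at-1: output 0 ✗
  N4 stuck-at-0: output 0 ✗
  N4 stuck-at-1: output 0 ✗
  N5 stuck-at-0: output 0 ✗
  N5 stuck-at-1: output 1 ✓
  N6 stuck-at-0: output 0 ✗
  N6 stuck-at-1: output 1 ✓
Consistent faults: {N2 stuck-at-1, N5 stuck-at-1, N6 stuck-at-1} — 3 in all.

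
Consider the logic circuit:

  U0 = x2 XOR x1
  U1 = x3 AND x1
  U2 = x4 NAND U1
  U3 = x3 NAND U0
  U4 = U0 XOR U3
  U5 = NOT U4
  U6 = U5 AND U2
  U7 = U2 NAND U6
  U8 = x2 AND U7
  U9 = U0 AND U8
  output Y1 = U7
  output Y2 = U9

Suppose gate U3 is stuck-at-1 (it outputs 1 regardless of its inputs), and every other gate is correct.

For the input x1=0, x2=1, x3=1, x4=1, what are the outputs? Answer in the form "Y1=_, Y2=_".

Y1=0, Y2=0

Propagate with U3 forced: U0=1, U1=0, U2=1, U3=1 [stuck-at-1], U4=0, U5=1, U6=1, U7=0, U8=0, U9=0.
So the outputs are Y1=0, Y2=0. (Without the fault they would be Y1=1, Y2=1.)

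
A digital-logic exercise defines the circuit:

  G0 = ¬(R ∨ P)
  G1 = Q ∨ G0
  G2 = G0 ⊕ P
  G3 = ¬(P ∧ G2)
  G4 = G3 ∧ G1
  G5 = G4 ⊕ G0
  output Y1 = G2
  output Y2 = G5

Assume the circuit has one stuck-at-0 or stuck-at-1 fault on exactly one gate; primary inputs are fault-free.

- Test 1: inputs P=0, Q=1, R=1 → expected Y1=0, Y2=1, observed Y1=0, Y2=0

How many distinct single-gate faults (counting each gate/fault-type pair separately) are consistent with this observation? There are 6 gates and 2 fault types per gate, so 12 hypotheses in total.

4

Fault-free: G0=0, G1=1, G2=0, G3=1, G4=1, G5=1 → Y1=0, Y2=1. Observed Y1=0, Y2=0.
  G0 stuck-at-0: output Y1=0, Y2=1 ✗
  G0 stuck-at-1: output Y1=1, Y2=0 ✗
  G1 stuck-at-0: output Y1=0, Y2=0 ✓
  G1 stuck-at-1: output Y1=0, Y2=1 ✗
  G2 stuck-at-0: output Y1=0, Y2=1 ✗
  G2 stuck-at-1: output Y1=1, Y2=1 ✗
  G3 stuck-at-0: output Y1=0, Y2=0 ✓
  G3 stuck-at-1: output Y1=0, Y2=1 ✗
  G4 stuck-at-0: output Y1=0, Y2=0 ✓
  G4 stuck-at-1: output Y1=0, Y2=1 ✗
  G5 stuck-at-0: output Y1=0, Y2=0 ✓
  G5 stuck-at-1: output Y1=0, Y2=1 ✗
Consistent faults: {G1 stuck-at-0, G3 stuck-at-0, G4 stuck-at-0, G5 stuck-at-0} — 4 in all.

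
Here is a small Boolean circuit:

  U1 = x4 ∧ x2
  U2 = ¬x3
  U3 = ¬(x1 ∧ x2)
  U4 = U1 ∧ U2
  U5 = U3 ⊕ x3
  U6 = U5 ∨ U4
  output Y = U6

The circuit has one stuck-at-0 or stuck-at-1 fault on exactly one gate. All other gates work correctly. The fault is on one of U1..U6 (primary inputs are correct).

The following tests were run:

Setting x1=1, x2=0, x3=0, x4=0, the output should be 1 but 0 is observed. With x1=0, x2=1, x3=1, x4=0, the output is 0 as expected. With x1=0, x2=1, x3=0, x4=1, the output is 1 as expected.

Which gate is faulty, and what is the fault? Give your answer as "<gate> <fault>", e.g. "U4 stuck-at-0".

U5 stuck-at-0

Fault-free values for test 1 (x1=1, x2=0, x3=0, x4=0): U1=0, U2=1, U3=1, U4=0, U5=1, U6=1, giving Y=1. Observed 0.
Test 1: faults giving observed 0 are {U3 stuck-at-0, U5 stuck-at-0, U6 stuck-at-0}.
Test 2 (x1=0, x2=1, x3=1, x4=0): fault-free U1=0, U2=0, U3=1, U4=0, U5=0, U6=0 → 0; observed 0. Eliminates U3 stuck-at-0.
Test 3 (x1=0, x2=1, x3=0, x4=1): fault-free U1=1, U2=1, U3=1, U4=1, U5=1, U6=1 → 1; observed 1. Eliminates U6 stuck-at-0.
Only U5 stuck-at-0 is consistent with every test.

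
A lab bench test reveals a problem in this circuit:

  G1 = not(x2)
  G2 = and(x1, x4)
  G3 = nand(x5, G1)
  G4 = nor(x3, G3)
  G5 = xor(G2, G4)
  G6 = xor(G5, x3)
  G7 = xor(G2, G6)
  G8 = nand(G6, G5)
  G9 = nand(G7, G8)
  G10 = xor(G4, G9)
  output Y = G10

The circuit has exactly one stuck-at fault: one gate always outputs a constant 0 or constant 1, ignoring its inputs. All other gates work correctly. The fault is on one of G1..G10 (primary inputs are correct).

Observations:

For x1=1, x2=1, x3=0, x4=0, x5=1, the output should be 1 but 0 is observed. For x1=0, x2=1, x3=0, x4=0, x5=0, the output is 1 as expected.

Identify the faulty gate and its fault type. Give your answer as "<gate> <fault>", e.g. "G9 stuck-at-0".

Fault-free values for test 1 (x1=1, x2=1, x3=0, x4=0, x5=1): G1=0, G2=0, G3=1, G4=0, G5=0, G6=0, G7=0, G8=1, G9=1, G10=1, giving Y=1. Observed 0.
Test 1: faults giving observed 0 are {G1 stuck-at-1, G3 stuck-at-0, G4 stuck-at-1, G6 stuck-at-1, G7 stuck-at-1, G9 stuck-at-0, G10 stuck-at-0}.
Test 2 (x1=0, x2=1, x3=0, x4=0, x5=0): fault-free G1=0, G2=0, G3=1, G4=0, G5=0, G6=0, G7=0, G8=1, G9=1, G10=1 → 1; observed 1. Eliminates G3 stuck-at-0, G4 stuck-at-1, G6 stuck-at-1, G7 stuck-at-1, G9 stuck-at-0, G10 stuck-at-0.
Only G1 stuck-at-1 is consistent with every test.

G1 stuck-at-1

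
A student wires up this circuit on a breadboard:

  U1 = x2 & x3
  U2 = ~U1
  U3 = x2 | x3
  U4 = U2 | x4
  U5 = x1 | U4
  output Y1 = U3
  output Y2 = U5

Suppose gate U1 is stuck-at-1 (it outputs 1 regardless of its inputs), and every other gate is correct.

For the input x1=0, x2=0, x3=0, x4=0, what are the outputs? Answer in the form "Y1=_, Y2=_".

Propagate with U1 forced: U1=1 [stuck-at-1], U2=0, U3=0, U4=0, U5=0.
So the outputs are Y1=0, Y2=0. (Without the fault they would be Y1=0, Y2=1.)

Y1=0, Y2=0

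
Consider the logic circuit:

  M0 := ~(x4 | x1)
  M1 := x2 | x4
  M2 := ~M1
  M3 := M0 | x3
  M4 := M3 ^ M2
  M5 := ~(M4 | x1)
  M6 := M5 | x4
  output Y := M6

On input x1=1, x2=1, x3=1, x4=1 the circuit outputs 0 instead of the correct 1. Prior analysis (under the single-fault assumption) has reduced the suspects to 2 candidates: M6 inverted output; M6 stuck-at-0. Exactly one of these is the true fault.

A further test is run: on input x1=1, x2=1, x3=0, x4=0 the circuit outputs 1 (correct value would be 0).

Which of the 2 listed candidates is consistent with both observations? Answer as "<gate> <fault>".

Evaluate each candidate on input x1=1, x2=1, x3=0, x4=0:
  M6 inverted output: M0=0, M1=1, M2=0, M3=0, M4=0, M5=0, M6=1 [inverted output] → 1 — matches
  M6 stuck-at-0: M0=0, M1=1, M2=0, M3=0, M4=0, M5=0, M6=0 [stuck-at-0] → 0 — eliminated
Only M6 inverted output reproduces the observed 1.

M6 inverted output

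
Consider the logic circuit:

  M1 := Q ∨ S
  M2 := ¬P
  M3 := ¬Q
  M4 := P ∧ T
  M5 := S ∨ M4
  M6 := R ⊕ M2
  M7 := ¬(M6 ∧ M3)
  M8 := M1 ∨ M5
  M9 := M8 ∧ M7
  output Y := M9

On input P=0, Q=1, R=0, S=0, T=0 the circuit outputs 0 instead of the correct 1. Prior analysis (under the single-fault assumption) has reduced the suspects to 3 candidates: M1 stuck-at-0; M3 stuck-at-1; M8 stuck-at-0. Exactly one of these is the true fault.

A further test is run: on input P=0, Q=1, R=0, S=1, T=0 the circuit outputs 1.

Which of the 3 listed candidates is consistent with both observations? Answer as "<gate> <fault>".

M1 stuck-at-0

Evaluate each candidate on input P=0, Q=1, R=0, S=1, T=0:
  M1 stuck-at-0: M1=0 [stuck-at-0], M2=1, M3=0, M4=0, M5=1, M6=1, M7=1, M8=1, M9=1 → 1 — matches
  M3 stuck-at-1: M1=1, M2=1, M3=1 [stuck-at-1], M4=0, M5=1, M6=1, M7=0, M8=1, M9=0 → 0 — eliminated
  M8 stuck-at-0: M1=1, M2=1, M3=0, M4=0, M5=1, M6=1, M7=1, M8=0 [stuck-at-0], M9=0 → 0 — eliminated
Only M1 stuck-at-0 reproduces the observed 1.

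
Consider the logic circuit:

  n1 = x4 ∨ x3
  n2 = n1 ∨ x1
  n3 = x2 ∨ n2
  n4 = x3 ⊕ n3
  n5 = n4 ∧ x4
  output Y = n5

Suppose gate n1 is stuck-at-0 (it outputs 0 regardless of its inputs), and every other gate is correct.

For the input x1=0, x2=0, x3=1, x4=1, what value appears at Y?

Propagate with n1 forced: n1=0 [stuck-at-0], n2=0, n3=0, n4=1, n5=1.
So Y = 1. (Without the fault it would be 0.)

1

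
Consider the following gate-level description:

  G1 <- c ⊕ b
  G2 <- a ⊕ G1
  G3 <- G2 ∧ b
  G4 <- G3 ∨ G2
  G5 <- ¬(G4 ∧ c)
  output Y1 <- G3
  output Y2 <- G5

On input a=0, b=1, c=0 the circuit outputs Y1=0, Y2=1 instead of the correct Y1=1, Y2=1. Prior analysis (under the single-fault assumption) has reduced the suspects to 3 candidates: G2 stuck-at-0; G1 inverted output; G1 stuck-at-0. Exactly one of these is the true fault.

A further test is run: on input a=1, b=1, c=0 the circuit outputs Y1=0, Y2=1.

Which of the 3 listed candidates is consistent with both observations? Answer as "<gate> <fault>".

G2 stuck-at-0

Evaluate each candidate on input a=1, b=1, c=0:
  G2 stuck-at-0: G1=1, G2=0 [stuck-at-0], G3=0, G4=0, G5=1 → Y1=0, Y2=1 — matches
  G1 inverted output: G1=0 [inverted output], G2=1, G3=1, G4=1, G5=1 → Y1=1, Y2=1 — eliminated
  G1 stuck-at-0: G1=0 [stuck-at-0], G2=1, G3=1, G4=1, G5=1 → Y1=1, Y2=1 — eliminated
Only G2 stuck-at-0 reproduces the observed Y1=0, Y2=1.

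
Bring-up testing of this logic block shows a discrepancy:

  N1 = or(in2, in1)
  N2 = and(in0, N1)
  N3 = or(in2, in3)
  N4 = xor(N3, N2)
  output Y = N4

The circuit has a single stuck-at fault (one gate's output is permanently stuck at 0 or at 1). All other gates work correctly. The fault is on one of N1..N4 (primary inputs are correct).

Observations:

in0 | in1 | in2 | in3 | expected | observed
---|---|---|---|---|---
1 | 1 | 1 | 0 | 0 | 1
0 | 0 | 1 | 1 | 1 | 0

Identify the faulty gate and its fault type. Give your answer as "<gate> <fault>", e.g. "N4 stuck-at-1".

Fault-free values for test 1 (in0=1, in1=1, in2=1, in3=0): N1=1, N2=1, N3=1, N4=0, giving Y=0. Observed 1.
Test 1: faults giving observed 1 are {N1 stuck-at-0, N2 stuck-at-0, N3 stuck-at-0, N4 stuck-at-1}.
Test 2 (in0=0, in1=0, in2=1, in3=1): fault-free N1=1, N2=0, N3=1, N4=1 → 1; observed 0. Eliminates N1 stuck-at-0, N2 stuck-at-0, N4 stuck-at-1.
Only N3 stuck-at-0 is consistent with every test.

N3 stuck-at-0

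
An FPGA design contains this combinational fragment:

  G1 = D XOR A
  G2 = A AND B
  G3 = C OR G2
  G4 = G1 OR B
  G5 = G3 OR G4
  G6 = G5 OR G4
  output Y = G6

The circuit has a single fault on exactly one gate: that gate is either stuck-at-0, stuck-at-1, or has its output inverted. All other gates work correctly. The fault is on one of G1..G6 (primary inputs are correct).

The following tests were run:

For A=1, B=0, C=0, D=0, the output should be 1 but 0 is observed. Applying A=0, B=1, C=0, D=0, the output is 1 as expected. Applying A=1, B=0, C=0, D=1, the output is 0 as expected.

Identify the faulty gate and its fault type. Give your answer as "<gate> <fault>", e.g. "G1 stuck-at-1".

G1 stuck-at-0

Fault-free values for test 1 (A=1, B=0, C=0, D=0): G1=1, G2=0, G3=0, G4=1, G5=1, G6=1, giving Y=1. Observed 0.
Test 1: faults giving observed 0 are {G1 stuck-at-0, G1 inverted output, G4 stuck-at-0, G4 inverted output, G6 stuck-at-0, G6 inverted output}.
Test 2 (A=0, B=1, C=0, D=0): fault-free G1=0, G2=0, G3=0, G4=1, G5=1, G6=1 → 1; observed 1. Eliminates G4 stuck-at-0, G4 inverted output, G6 stuck-at-0, G6 inverted output.
Test 3 (A=1, B=0, C=0, D=1): fault-free G1=0, G2=0, G3=0, G4=0, G5=0, G6=0 → 0; observed 0. Eliminates G1 inverted output.
Only G1 stuck-at-0 is consistent with every test.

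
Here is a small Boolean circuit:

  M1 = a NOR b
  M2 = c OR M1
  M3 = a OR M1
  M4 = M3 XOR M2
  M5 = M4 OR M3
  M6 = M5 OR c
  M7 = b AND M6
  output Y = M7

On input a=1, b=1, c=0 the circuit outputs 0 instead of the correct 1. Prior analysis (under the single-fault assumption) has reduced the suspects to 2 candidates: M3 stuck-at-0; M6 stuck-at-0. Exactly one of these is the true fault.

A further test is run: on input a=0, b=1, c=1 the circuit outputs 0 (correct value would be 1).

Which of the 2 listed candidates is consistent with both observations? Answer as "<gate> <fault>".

Evaluate each candidate on input a=0, b=1, c=1:
  M3 stuck-at-0: M1=0, M2=1, M3=0 [stuck-at-0], M4=1, M5=1, M6=1, M7=1 → 1 — eliminated
  M6 stuck-at-0: M1=0, M2=1, M3=0, M4=1, M5=1, M6=0 [stuck-at-0], M7=0 → 0 — matches
Only M6 stuck-at-0 reproduces the observed 0.

M6 stuck-at-0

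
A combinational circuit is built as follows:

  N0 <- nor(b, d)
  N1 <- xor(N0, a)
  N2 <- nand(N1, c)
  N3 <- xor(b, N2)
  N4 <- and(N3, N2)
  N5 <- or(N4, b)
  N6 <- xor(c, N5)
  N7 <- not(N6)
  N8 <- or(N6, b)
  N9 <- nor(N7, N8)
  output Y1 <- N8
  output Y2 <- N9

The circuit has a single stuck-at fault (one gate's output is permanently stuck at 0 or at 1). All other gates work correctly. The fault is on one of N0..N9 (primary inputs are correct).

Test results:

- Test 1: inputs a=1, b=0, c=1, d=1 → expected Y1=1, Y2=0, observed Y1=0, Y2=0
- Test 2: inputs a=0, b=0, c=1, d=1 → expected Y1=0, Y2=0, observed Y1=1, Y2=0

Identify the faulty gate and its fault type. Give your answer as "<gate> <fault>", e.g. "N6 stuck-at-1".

N0 stuck-at-1

Fault-free values for test 1 (a=1, b=0, c=1, d=1): N0=0, N1=1, N2=0, N3=0, N4=0, N5=0, N6=1, N7=0, N8=1, N9=0, giving Y1=1, Y2=0. Observed Y1=0, Y2=0.
Test 1: faults giving observed Y1=0, Y2=0 are {N0 stuck-at-1, N1 stuck-at-0, N2 stuck-at-1, N4 stuck-at-1, N5 stuck-at-1, N6 stuck-at-0}.
Test 2 (a=0, b=0, c=1, d=1): fault-free N0=0, N1=0, N2=1, N3=1, N4=1, N5=1, N6=0, N7=1, N8=0, N9=0 → Y1=0, Y2=0; observed Y1=1, Y2=0. Eliminates N1 stuck-at-0, N2 stuck-at-1, N4 stuck-at-1, N5 stuck-at-1, N6 stuck-at-0.
Only N0 stuck-at-1 is consistent with every test.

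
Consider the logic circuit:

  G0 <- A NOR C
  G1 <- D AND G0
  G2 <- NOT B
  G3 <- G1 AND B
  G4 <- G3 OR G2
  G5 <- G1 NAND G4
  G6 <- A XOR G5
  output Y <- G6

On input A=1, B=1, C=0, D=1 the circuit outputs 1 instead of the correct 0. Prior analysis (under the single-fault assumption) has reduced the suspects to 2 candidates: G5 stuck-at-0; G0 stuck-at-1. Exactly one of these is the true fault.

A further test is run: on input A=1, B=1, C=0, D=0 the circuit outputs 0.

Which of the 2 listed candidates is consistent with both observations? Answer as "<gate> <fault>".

G0 stuck-at-1

Evaluate each candidate on input A=1, B=1, C=0, D=0:
  G5 stuck-at-0: G0=0, G1=0, G2=0, G3=0, G4=0, G5=0 [stuck-at-0], G6=1 → 1 — eliminated
  G0 stuck-at-1: G0=1 [stuck-at-1], G1=0, G2=0, G3=0, G4=0, G5=1, G6=0 → 0 — matches
Only G0 stuck-at-1 reproduces the observed 0.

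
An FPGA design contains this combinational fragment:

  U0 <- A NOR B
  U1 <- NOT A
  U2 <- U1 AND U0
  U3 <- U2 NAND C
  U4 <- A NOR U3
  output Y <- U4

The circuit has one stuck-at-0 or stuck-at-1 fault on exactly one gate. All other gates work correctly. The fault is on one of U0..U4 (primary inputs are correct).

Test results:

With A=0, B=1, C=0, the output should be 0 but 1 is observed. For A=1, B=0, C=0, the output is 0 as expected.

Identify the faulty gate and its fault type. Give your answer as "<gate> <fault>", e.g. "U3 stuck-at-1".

Fault-free values for test 1 (A=0, B=1, C=0): U0=0, U1=1, U2=0, U3=1, U4=0, giving Y=0. Observed 1.
Test 1: faults giving observed 1 are {U3 stuck-at-0, U4 stuck-at-1}.
Test 2 (A=1, B=0, C=0): fault-free U0=0, U1=0, U2=0, U3=1, U4=0 → 0; observed 0. Eliminates U4 stuck-at-1.
Only U3 stuck-at-0 is consistent with every test.

U3 stuck-at-0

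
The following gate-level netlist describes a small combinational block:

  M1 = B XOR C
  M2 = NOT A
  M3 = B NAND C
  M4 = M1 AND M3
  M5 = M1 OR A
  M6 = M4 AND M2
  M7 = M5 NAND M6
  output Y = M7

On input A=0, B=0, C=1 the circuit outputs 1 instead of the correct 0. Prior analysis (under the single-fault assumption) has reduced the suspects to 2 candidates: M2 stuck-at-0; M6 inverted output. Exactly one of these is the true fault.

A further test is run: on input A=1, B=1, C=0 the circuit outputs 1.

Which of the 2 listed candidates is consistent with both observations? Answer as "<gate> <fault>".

Evaluate each candidate on input A=1, B=1, C=0:
  M2 stuck-at-0: M1=1, M2=0 [stuck-at-0], M3=1, M4=1, M5=1, M6=0, M7=1 → 1 — matches
  M6 inverted output: M1=1, M2=0, M3=1, M4=1, M5=1, M6=1 [inverted output], M7=0 → 0 — eliminated
Only M2 stuck-at-0 reproduces the observed 1.

M2 stuck-at-0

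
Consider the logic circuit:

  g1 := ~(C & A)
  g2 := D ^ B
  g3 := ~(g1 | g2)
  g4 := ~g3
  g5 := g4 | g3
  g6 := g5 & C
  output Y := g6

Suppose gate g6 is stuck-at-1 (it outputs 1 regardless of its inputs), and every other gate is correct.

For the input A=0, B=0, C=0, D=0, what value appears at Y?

1

Propagate with g6 forced: g1=1, g2=0, g3=0, g4=1, g5=1, g6=1 [stuck-at-1].
So Y = 1. (Without the fault it would be 0.)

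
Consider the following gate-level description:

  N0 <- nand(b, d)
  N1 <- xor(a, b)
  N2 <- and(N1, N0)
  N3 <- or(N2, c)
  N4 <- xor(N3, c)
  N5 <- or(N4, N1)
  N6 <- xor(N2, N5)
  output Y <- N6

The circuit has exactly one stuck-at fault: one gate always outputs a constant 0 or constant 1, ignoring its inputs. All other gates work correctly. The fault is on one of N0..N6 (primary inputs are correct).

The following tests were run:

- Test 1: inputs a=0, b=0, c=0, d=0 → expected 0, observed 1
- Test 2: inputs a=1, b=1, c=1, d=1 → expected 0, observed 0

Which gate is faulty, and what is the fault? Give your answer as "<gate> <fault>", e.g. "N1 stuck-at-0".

Fault-free values for test 1 (a=0, b=0, c=0, d=0): N0=1, N1=0, N2=0, N3=0, N4=0, N5=0, N6=0, giving Y=0. Observed 1.
Test 1: faults giving observed 1 are {N3 stuck-at-1, N4 stuck-at-1, N5 stuck-at-1, N6 stuck-at-1}.
Test 2 (a=1, b=1, c=1, d=1): fault-free N0=0, N1=0, N2=0, N3=1, N4=0, N5=0, N6=0 → 0; observed 0. Eliminates N4 stuck-at-1, N5 stuck-at-1, N6 stuck-at-1.
Only N3 stuck-at-1 is consistent with every test.

N3 stuck-at-1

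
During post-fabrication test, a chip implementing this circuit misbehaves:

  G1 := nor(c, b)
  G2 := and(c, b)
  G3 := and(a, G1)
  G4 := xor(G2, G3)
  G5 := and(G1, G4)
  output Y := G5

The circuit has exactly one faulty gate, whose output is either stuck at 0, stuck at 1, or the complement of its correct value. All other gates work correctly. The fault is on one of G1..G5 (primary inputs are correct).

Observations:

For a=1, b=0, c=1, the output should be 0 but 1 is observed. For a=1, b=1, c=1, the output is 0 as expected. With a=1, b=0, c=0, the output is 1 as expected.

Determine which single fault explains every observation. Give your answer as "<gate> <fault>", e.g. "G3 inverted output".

Fault-free values for test 1 (a=1, b=0, c=1): G1=0, G2=0, G3=0, G4=0, G5=0, giving Y=0. Observed 1.
Test 1: faults giving observed 1 are {G1 stuck-at-1, G1 inverted output, G5 stuck-at-1, G5 inverted output}.
Test 2 (a=1, b=1, c=1): fault-free G1=0, G2=1, G3=0, G4=1, G5=0 → 0; observed 0. Eliminates G5 stuck-at-1, G5 inverted output.
Test 3 (a=1, b=0, c=0): fault-free G1=1, G2=0, G3=1, G4=1, G5=1 → 1; observed 1. Eliminates G1 inverted output.
Only G1 stuck-at-1 is consistent with every test.

G1 stuck-at-1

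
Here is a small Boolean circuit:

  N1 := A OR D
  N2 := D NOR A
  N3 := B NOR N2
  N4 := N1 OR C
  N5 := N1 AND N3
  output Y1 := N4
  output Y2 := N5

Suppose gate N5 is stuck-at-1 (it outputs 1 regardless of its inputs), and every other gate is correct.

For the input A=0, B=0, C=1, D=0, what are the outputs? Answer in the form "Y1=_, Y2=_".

Propagate with N5 forced: N1=0, N2=1, N3=0, N4=1, N5=1 [stuck-at-1].
So the outputs are Y1=1, Y2=1. (Without the fault they would be Y1=1, Y2=0.)

Y1=1, Y2=1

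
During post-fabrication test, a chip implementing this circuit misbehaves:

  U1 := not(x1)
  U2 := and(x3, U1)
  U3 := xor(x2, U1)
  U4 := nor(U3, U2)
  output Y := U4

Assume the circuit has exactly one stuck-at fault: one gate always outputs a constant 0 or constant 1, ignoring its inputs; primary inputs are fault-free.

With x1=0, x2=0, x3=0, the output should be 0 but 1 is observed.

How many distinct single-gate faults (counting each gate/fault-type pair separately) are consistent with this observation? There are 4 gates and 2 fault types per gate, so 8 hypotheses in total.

Fault-free: U1=1, U2=0, U3=1, U4=0 → 0. Observed 1.
  U1 stuck-at-0: output 1 ✓
  U1 stuck-at-1: output 0 ✗
  U2 stuck-at-0: output 0 ✗
  U2 stuck-at-1: output 0 ✗
  U3 stuck-at-0: output 1 ✓
  U3 stuck-at-1: output 0 ✗
  U4 stuck-at-0: output 0 ✗
  U4 stuck-at-1: output 1 ✓
Consistent faults: {U1 stuck-at-0, U3 stuck-at-0, U4 stuck-at-1} — 3 in all.

3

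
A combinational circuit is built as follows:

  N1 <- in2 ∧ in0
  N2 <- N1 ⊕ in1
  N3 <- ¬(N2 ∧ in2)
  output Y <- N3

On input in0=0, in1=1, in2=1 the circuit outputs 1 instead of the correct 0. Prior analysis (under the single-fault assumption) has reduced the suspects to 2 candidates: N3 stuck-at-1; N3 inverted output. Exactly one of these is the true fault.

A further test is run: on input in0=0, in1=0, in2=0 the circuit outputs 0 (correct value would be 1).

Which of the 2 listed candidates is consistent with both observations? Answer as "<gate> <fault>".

N3 inverted output

Evaluate each candidate on input in0=0, in1=0, in2=0:
  N3 stuck-at-1: N1=0, N2=0, N3=1 [stuck-at-1] → 1 — eliminated
  N3 inverted output: N1=0, N2=0, N3=0 [inverted output] → 0 — matches
Only N3 inverted output reproduces the observed 0.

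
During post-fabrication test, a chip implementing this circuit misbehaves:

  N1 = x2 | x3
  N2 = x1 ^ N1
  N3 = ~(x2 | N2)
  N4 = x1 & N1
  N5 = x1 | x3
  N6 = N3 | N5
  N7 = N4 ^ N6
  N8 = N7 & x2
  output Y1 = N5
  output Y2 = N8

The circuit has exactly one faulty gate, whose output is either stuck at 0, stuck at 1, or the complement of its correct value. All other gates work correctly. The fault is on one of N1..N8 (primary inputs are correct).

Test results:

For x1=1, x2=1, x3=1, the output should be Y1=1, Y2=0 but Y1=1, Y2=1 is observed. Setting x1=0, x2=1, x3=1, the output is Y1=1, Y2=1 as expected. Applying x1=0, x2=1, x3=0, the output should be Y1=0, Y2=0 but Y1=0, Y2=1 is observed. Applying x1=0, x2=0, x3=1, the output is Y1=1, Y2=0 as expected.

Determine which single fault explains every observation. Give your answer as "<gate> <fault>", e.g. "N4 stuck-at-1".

Fault-free values for test 1 (x1=1, x2=1, x3=1): N1=1, N2=0, N3=0, N4=1, N5=1, N6=1, N7=0, N8=0, giving Y1=1, Y2=0. Observed Y1=1, Y2=1.
Test 1: faults giving observed Y1=1, Y2=1 are {N1 stuck-at-0, N1 inverted output, N4 stuck-at-0, N4 inverted output, N6 stuck-at-0, N6 inverted output, N7 stuck-at-1, N7 inverted output, N8 stuck-at-1, N8 inverted output}.
Test 2 (x1=0, x2=1, x3=1): fault-free N1=1, N2=1, N3=0, N4=0, N5=1, N6=1, N7=1, N8=1 → Y1=1, Y2=1; observed Y1=1, Y2=1. Eliminates N4 inverted output, N6 stuck-at-0, N6 inverted output, N7 inverted output, N8 inverted output.
Test 3 (x1=0, x2=1, x3=0): fault-free N1=1, N2=1, N3=0, N4=0, N5=0, N6=0, N7=0, N8=0 → Y1=0, Y2=0; observed Y1=0, Y2=1. Eliminates N1 stuck-at-0, N1 inverted output, N4 stuck-at-0.
Test 4 (x1=0, x2=0, x3=1): fault-free N1=1, N2=1, N3=0, N4=0, N5=1, N6=1, N7=1, N8=0 → Y1=1, Y2=0; observed Y1=1, Y2=0. Eliminates N8 stuck-at-1.
Only N7 stuck-at-1 is consistent with every test.

N7 stuck-at-1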